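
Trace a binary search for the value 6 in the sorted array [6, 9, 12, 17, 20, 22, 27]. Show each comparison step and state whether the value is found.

Binary search for 6 in [6, 9, 12, 17, 20, 22, 27]:

lo=0, hi=6, mid=3, arr[mid]=17 -> 17 > 6, search left half
lo=0, hi=2, mid=1, arr[mid]=9 -> 9 > 6, search left half
lo=0, hi=0, mid=0, arr[mid]=6 -> Found target at index 0!

Binary search finds 6 at index 0 after 3 comparisons. The search repeatedly halves the search space by comparing with the middle element.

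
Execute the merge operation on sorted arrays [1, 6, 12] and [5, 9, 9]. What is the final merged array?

Merging process:

Compare 1 vs 5: take 1 from left. Merged: [1]
Compare 6 vs 5: take 5 from right. Merged: [1, 5]
Compare 6 vs 9: take 6 from left. Merged: [1, 5, 6]
Compare 12 vs 9: take 9 from right. Merged: [1, 5, 6, 9]
Compare 12 vs 9: take 9 from right. Merged: [1, 5, 6, 9, 9]
Append remaining from left: [12]. Merged: [1, 5, 6, 9, 9, 12]

Final merged array: [1, 5, 6, 9, 9, 12]
Total comparisons: 5

The merged array is [1, 5, 6, 9, 9, 12], requiring 5 comparisons. The merge step runs in O(n) time where n is the total number of elements.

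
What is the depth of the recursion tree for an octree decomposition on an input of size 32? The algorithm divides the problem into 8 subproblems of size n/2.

For divide and conquer with division factor 2:

Problem sizes at each level:
Level 0: 32
Level 1: 16
Level 2: 8
Level 3: 4
Level 4: 2
Level 5: 1

The root is level 0 and the size-1 base case is level 5 (the tree spans levels 0 through 5, i.e. 6 levels counting the root), so the depth is the number of divisions: log_2(32) = 5

The recursion tree depth is log_2(32) = 5. At each level, the problem size is divided by 2, so it takes 5 divisions to reduce to a base case of size 1. The algorithm makes 8 recursive calls at each level.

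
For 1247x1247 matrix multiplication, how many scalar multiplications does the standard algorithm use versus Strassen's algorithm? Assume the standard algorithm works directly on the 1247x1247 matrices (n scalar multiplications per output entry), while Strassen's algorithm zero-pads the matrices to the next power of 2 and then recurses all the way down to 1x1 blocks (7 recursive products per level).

Matrix multiplication for 1247x1247 matrices:

Strassen's algorithm requires power-of-2 dimensions. Pad 1247x1247 to 2048x2048 (next power of 2).

Standard algorithm: 1247^3 = 1939096223 multiplications
Strassen's algorithm: 7^(log2(2048)) = 7^11 = 1977326743 multiplications
Difference: 1939096223 - 1977326743 = -38230520 (Strassen uses MORE here due to padding overhead — for small or just-over-power-of-2 n, padding can outweigh the per-level savings)

Standard: 1939096223 multiplications (1247^3). Strassen: 1977326743 multiplications (7^11, after padding to 2048x2048). Strassen reduces 8 recursive multiplications to 7 at each level.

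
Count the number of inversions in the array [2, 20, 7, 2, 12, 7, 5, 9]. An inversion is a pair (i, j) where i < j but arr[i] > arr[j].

Finding inversions in [2, 20, 7, 2, 12, 7, 5, 9]:

(1, 2): arr[1]=20 > arr[2]=7
(1, 3): arr[1]=20 > arr[3]=2
(1, 4): arr[1]=20 > arr[4]=12
(1, 5): arr[1]=20 > arr[5]=7
(1, 6): arr[1]=20 > arr[6]=5
(1, 7): arr[1]=20 > arr[7]=9
(2, 3): arr[2]=7 > arr[3]=2
(2, 6): arr[2]=7 > arr[6]=5
(4, 5): arr[4]=12 > arr[5]=7
(4, 6): arr[4]=12 > arr[6]=5
(4, 7): arr[4]=12 > arr[7]=9
(5, 6): arr[5]=7 > arr[6]=5

Total inversions: 12

The array has 12 inversion(s): (1,2), (1,3), (1,4), (1,5), (1,6), (1,7), (2,3), (2,6), (4,5), (4,6), (4,7), (5,6). Each pair (i,j) satisfies i < j and arr[i] > arr[j].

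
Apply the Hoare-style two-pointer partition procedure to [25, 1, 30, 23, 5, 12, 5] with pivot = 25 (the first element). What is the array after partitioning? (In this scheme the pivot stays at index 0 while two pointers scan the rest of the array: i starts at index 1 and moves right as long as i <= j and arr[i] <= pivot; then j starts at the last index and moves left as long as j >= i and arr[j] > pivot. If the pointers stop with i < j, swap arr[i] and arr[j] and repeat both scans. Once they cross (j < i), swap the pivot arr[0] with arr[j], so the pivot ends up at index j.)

Hoare-style two-pointer partition with pivot = 25:

Initial array: [25, 1, 30, 23, 5, 12, 5]

Pointers start at i = 1, j = 6.
i stops at index 2 (arr[2]=30 > 25), j stops at index 6 (arr[6]=5 <= 25): swap arr[2] and arr[6], array becomes [25, 1, 5, 23, 5, 12, 30]
i ends at 6, j ends at 5: the pointers have crossed (j < i), so scanning stops.

Swap pivot arr[0] with arr[5] to place pivot at position 5: [12, 1, 5, 23, 5, 25, 30]
Pivot position: 5

After partitioning with pivot 25, the array becomes [12, 1, 5, 23, 5, 25, 30]. The pivot is placed at index 5. All elements to the left of the pivot are <= 25, and all elements to the right are > 25.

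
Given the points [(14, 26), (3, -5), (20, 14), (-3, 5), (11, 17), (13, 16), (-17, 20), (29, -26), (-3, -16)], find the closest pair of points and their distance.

Computing all pairwise distances among 9 points:

d((14, 26), (3, -5)) = 32.8938
d((14, 26), (20, 14)) = 13.4164
d((14, 26), (-3, 5)) = 27.0185
d((14, 26), (11, 17)) = 9.4868
d((14, 26), (13, 16)) = 10.0499
d((14, 26), (-17, 20)) = 31.5753
d((14, 26), (29, -26)) = 54.1202
d((14, 26), (-3, -16)) = 45.31
d((3, -5), (20, 14)) = 25.4951
d((3, -5), (-3, 5)) = 11.6619
d((3, -5), (11, 17)) = 23.4094
d((3, -5), (13, 16)) = 23.2594
d((3, -5), (-17, 20)) = 32.0156
d((3, -5), (29, -26)) = 33.4215
d((3, -5), (-3, -16)) = 12.53
d((20, 14), (-3, 5)) = 24.6982
d((20, 14), (11, 17)) = 9.4868
d((20, 14), (13, 16)) = 7.2801
d((20, 14), (-17, 20)) = 37.4833
d((20, 14), (29, -26)) = 41.0
d((20, 14), (-3, -16)) = 37.8021
d((-3, 5), (11, 17)) = 18.4391
d((-3, 5), (13, 16)) = 19.4165
d((-3, 5), (-17, 20)) = 20.5183
d((-3, 5), (29, -26)) = 44.5533
d((-3, 5), (-3, -16)) = 21.0
d((11, 17), (13, 16)) = 2.2361 <-- minimum
d((11, 17), (-17, 20)) = 28.1603
d((11, 17), (29, -26)) = 46.6154
d((11, 17), (-3, -16)) = 35.8469
d((13, 16), (-17, 20)) = 30.2655
d((13, 16), (29, -26)) = 44.9444
d((13, 16), (-3, -16)) = 35.7771
d((-17, 20), (29, -26)) = 65.0538
d((-17, 20), (-3, -16)) = 38.6264
d((29, -26), (-3, -16)) = 33.5261

Closest pair: (11, 17) and (13, 16) with distance 2.2361

The closest pair is (11, 17) and (13, 16) with Euclidean distance 2.2361. For 9 points, brute-force pairwise comparison is shown above. For large n, the divide-and-conquer algorithm (sort by x, recurse on halves, check the dividing strip) achieves O(n log n).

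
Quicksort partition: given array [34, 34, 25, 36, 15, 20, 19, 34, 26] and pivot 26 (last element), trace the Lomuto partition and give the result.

Lomuto partition with pivot = 26:

Initial array: [34, 34, 25, 36, 15, 20, 19, 34, 26]

arr[0]=34 > 26: no swap
arr[1]=34 > 26: no swap
arr[2]=25 <= 26: swap with position 0, array becomes [25, 34, 34, 36, 15, 20, 19, 34, 26]
arr[3]=36 > 26: no swap
arr[4]=15 <= 26: swap with position 1, array becomes [25, 15, 34, 36, 34, 20, 19, 34, 26]
arr[5]=20 <= 26: swap with position 2, array becomes [25, 15, 20, 36, 34, 34, 19, 34, 26]
arr[6]=19 <= 26: swap with position 3, array becomes [25, 15, 20, 19, 34, 34, 36, 34, 26]
arr[7]=34 > 26: no swap

Place pivot at position 4: [25, 15, 20, 19, 26, 34, 36, 34, 34]
Pivot position: 4

After partitioning with pivot 26, the array becomes [25, 15, 20, 19, 26, 34, 36, 34, 34]. The pivot is placed at index 4. All elements to the left of the pivot are <= 26, and all elements to the right are > 26.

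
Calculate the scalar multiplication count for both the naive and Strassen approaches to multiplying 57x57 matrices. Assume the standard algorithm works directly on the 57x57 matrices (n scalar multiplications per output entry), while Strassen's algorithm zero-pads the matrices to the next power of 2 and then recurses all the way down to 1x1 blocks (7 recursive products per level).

Matrix multiplication for 57x57 matrices:

Strassen's algorithm requires power-of-2 dimensions. Pad 57x57 to 64x64 (next power of 2).

Standard algorithm: 57^3 = 185193 multiplications
Strassen's algorithm: 7^(log2(64)) = 7^6 = 117649 multiplications
Savings: 185193 - 117649 = 67544 multiplications

Standard: 185193 multiplications (57^3). Strassen: 117649 multiplications (7^6, after padding to 64x64). Strassen reduces 8 recursive multiplications to 7 at each level.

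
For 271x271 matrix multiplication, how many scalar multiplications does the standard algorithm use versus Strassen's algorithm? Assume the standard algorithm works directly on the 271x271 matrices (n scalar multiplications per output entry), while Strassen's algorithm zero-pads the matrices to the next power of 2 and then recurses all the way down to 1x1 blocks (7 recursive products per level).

Matrix multiplication for 271x271 matrices:

Strassen's algorithm requires power-of-2 dimensions. Pad 271x271 to 512x512 (next power of 2).

Standard algorithm: 271^3 = 19902511 multiplications
Strassen's algorithm: 7^(log2(512)) = 7^9 = 40353607 multiplications
Difference: 19902511 - 40353607 = -20451096 (Strassen uses MORE here due to padding overhead — for small or just-over-power-of-2 n, padding can outweigh the per-level savings)

Standard: 19902511 multiplications (271^3). Strassen: 40353607 multiplications (7^9, after padding to 512x512). Strassen reduces 8 recursive multiplications to 7 at each level.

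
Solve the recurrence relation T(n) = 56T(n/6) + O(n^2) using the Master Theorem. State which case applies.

Master Theorem for T(n) = 56T(n/6) + O(n^2):

a = 56, b = 6, c = 2
log_b(a) = log_6(56) = 2.2466

Case 1: c = 2 < log_6(56) = 2.2466
T(n) = O(n^(log_6 56))

For T(n) = 56T(n/6) + O(n^2): log_6(56) = 2.2466. This is Case 1 of the Master Theorem (c < log_b(a), work dominated by leaves), giving O(n^(log_6 56)).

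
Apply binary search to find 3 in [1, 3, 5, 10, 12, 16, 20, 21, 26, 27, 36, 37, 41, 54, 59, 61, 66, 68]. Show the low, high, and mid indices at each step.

Binary search for 3 in [1, 3, 5, 10, 12, 16, 20, 21, 26, 27, 36, 37, 41, 54, 59, 61, 66, 68]:

lo=0, hi=17, mid=8, arr[mid]=26 -> 26 > 3, search left half
lo=0, hi=7, mid=3, arr[mid]=10 -> 10 > 3, search left half
lo=0, hi=2, mid=1, arr[mid]=3 -> Found target at index 1!

Binary search finds 3 at index 1 after 3 comparisons. The search repeatedly halves the search space by comparing with the middle element.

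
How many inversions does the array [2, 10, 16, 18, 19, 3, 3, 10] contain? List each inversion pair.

Finding inversions in [2, 10, 16, 18, 19, 3, 3, 10]:

(1, 5): arr[1]=10 > arr[5]=3
(1, 6): arr[1]=10 > arr[6]=3
(2, 5): arr[2]=16 > arr[5]=3
(2, 6): arr[2]=16 > arr[6]=3
(2, 7): arr[2]=16 > arr[7]=10
(3, 5): arr[3]=18 > arr[5]=3
(3, 6): arr[3]=18 > arr[6]=3
(3, 7): arr[3]=18 > arr[7]=10
(4, 5): arr[4]=19 > arr[5]=3
(4, 6): arr[4]=19 > arr[6]=3
(4, 7): arr[4]=19 > arr[7]=10

Total inversions: 11

The array has 11 inversion(s): (1,5), (1,6), (2,5), (2,6), (2,7), (3,5), (3,6), (3,7), (4,5), (4,6), (4,7). Each pair (i,j) satisfies i < j and arr[i] > arr[j].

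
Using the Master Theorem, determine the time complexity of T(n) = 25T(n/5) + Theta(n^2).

Master Theorem for T(n) = 25T(n/5) + O(n^2):

a = 25, b = 5, c = 2
log_b(a) = log_5(25) = 2.0000

Case 2: c = 2 = log_5(25) = 2.0000
T(n) = O(n^2 log n) = O(n^2 log n)

For T(n) = 25T(n/5) + O(n^2): log_5(25) = 2.0000. This is Case 2 of the Master Theorem (c = log_b(a), equal work at all levels), giving O(n^2 log n).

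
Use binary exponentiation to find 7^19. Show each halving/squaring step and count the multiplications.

Computing 7^19 by squaring (build up from 7^1; each line after the first costs one multiplication):

7^1 = 7
7^2 = (7^1)^2 = 7^2 = 49
7^4 = (7^2)^2 = 49^2 = 2401
7^8 = (7^4)^2 = 2401^2 = 5764801
7^9 = 7 * 7^8 = 7 * 5764801 = 40353607
7^18 = (7^9)^2 = 40353607^2 = 1628413597910449
7^19 = 7 * 7^18 = 7 * 1628413597910449 = 11398895185373143

Result: 11398895185373143
Multiplications needed: 6 (6 lines after 7^1)

7^19 = 11398895185373143. Using exponentiation by squaring, this requires 6 multiplications. The key idea: if the exponent is even, square the half-power; if odd, multiply by the base once.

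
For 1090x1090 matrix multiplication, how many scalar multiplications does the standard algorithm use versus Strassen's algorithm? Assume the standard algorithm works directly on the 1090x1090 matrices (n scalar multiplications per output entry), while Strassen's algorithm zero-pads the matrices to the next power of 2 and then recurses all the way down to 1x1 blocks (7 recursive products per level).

Matrix multiplication for 1090x1090 matrices:

Strassen's algorithm requires power-of-2 dimensions. Pad 1090x1090 to 2048x2048 (next power of 2).

Standard algorithm: 1090^3 = 1295029000 multiplications
Strassen's algorithm: 7^(log2(2048)) = 7^11 = 1977326743 multiplications
Difference: 1295029000 - 1977326743 = -682297743 (Strassen uses MORE here due to padding overhead — for small or just-over-power-of-2 n, padding can outweigh the per-level savings)

Standard: 1295029000 multiplications (1090^3). Strassen: 1977326743 multiplications (7^11, after padding to 2048x2048). Strassen reduces 8 recursive multiplications to 7 at each level.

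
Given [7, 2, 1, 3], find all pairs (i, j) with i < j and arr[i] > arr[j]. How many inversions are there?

Finding inversions in [7, 2, 1, 3]:

(0, 1): arr[0]=7 > arr[1]=2
(0, 2): arr[0]=7 > arr[2]=1
(0, 3): arr[0]=7 > arr[3]=3
(1, 2): arr[1]=2 > arr[2]=1

Total inversions: 4

The array has 4 inversion(s): (0,1), (0,2), (0,3), (1,2). Each pair (i,j) satisfies i < j and arr[i] > arr[j].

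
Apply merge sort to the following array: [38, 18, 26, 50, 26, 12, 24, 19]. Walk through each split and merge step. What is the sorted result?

Merge sort trace:

Split: [38, 18, 26, 50, 26, 12, 24, 19] -> [38, 18, 26, 50] and [26, 12, 24, 19]
  Split: [38, 18, 26, 50] -> [38, 18] and [26, 50]
    Split: [38, 18] -> [38] and [18]
    Merge: [38] + [18] -> [18, 38]
    Split: [26, 50] -> [26] and [50]
    Merge: [26] + [50] -> [26, 50]
  Merge: [18, 38] + [26, 50] -> [18, 26, 38, 50]
  Split: [26, 12, 24, 19] -> [26, 12] and [24, 19]
    Split: [26, 12] -> [26] and [12]
    Merge: [26] + [12] -> [12, 26]
    Split: [24, 19] -> [24] and [19]
    Merge: [24] + [19] -> [19, 24]
  Merge: [12, 26] + [19, 24] -> [12, 19, 24, 26]
Merge: [18, 26, 38, 50] + [12, 19, 24, 26] -> [12, 18, 19, 24, 26, 26, 38, 50]

Final sorted array: [12, 18, 19, 24, 26, 26, 38, 50]

The merge sort proceeds by recursively splitting the array and merging sorted halves.
After all merges, the sorted array is [12, 18, 19, 24, 26, 26, 38, 50].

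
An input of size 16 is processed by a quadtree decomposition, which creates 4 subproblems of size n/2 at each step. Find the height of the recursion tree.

For divide and conquer with division factor 2:

Problem sizes at each level:
Level 0: 16
Level 1: 8
Level 2: 4
Level 3: 2
Level 4: 1

The root is level 0 and the size-1 base case is level 4 (the tree spans levels 0 through 4, i.e. 5 levels counting the root), so the depth is the number of divisions: log_2(16) = 4

The recursion tree depth is log_2(16) = 4. At each level, the problem size is divided by 2, so it takes 4 divisions to reduce to a base case of size 1. The algorithm makes 4 recursive calls at each level.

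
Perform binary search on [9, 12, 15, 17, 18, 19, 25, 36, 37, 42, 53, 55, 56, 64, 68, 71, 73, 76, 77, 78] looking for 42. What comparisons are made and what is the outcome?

Binary search for 42 in [9, 12, 15, 17, 18, 19, 25, 36, 37, 42, 53, 55, 56, 64, 68, 71, 73, 76, 77, 78]:

lo=0, hi=19, mid=9, arr[mid]=42 -> Found target at index 9!

Binary search finds 42 at index 9 after 1 comparisons. The search repeatedly halves the search space by comparing with the middle element.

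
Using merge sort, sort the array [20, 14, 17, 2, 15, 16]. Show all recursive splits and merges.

Merge sort trace:

Split: [20, 14, 17, 2, 15, 16] -> [20, 14, 17] and [2, 15, 16]
  Split: [20, 14, 17] -> [20] and [14, 17]
    Split: [14, 17] -> [14] and [17]
    Merge: [14] + [17] -> [14, 17]
  Merge: [20] + [14, 17] -> [14, 17, 20]
  Split: [2, 15, 16] -> [2] and [15, 16]
    Split: [15, 16] -> [15] and [16]
    Merge: [15] + [16] -> [15, 16]
  Merge: [2] + [15, 16] -> [2, 15, 16]
Merge: [14, 17, 20] + [2, 15, 16] -> [2, 14, 15, 16, 17, 20]

Final sorted array: [2, 14, 15, 16, 17, 20]

The merge sort proceeds by recursively splitting the array and merging sorted halves.
After all merges, the sorted array is [2, 14, 15, 16, 17, 20].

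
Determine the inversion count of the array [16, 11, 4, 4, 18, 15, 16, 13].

Finding inversions in [16, 11, 4, 4, 18, 15, 16, 13]:

(0, 1): arr[0]=16 > arr[1]=11
(0, 2): arr[0]=16 > arr[2]=4
(0, 3): arr[0]=16 > arr[3]=4
(0, 5): arr[0]=16 > arr[5]=15
(0, 7): arr[0]=16 > arr[7]=13
(1, 2): arr[1]=11 > arr[2]=4
(1, 3): arr[1]=11 > arr[3]=4
(4, 5): arr[4]=18 > arr[5]=15
(4, 6): arr[4]=18 > arr[6]=16
(4, 7): arr[4]=18 > arr[7]=13
(5, 7): arr[5]=15 > arr[7]=13
(6, 7): arr[6]=16 > arr[7]=13

Total inversions: 12

The array has 12 inversion(s): (0,1), (0,2), (0,3), (0,5), (0,7), (1,2), (1,3), (4,5), (4,6), (4,7), (5,7), (6,7). Each pair (i,j) satisfies i < j and arr[i] > arr[j].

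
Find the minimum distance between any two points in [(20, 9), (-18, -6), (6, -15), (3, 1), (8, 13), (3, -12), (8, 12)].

Computing all pairwise distances among 7 points:

d((20, 9), (-18, -6)) = 40.8534
d((20, 9), (6, -15)) = 27.7849
d((20, 9), (3, 1)) = 18.7883
d((20, 9), (8, 13)) = 12.6491
d((20, 9), (3, -12)) = 27.0185
d((20, 9), (8, 12)) = 12.3693
d((-18, -6), (6, -15)) = 25.632
d((-18, -6), (3, 1)) = 22.1359
d((-18, -6), (8, 13)) = 32.2025
d((-18, -6), (3, -12)) = 21.8403
d((-18, -6), (8, 12)) = 31.6228
d((6, -15), (3, 1)) = 16.2788
d((6, -15), (8, 13)) = 28.0713
d((6, -15), (3, -12)) = 4.2426
d((6, -15), (8, 12)) = 27.074
d((3, 1), (8, 13)) = 13.0
d((3, 1), (3, -12)) = 13.0
d((3, 1), (8, 12)) = 12.083
d((8, 13), (3, -12)) = 25.4951
d((8, 13), (8, 12)) = 1.0 <-- minimum
d((3, -12), (8, 12)) = 24.5153

Closest pair: (8, 13) and (8, 12) with distance 1.0

The closest pair is (8, 13) and (8, 12) with Euclidean distance 1.0. For 7 points, brute-force pairwise comparison is shown above. For large n, the divide-and-conquer algorithm (sort by x, recurse on halves, check the dividing strip) achieves O(n log n).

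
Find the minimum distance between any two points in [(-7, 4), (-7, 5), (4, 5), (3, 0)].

Computing all pairwise distances among 4 points:

d((-7, 4), (-7, 5)) = 1.0 <-- minimum
d((-7, 4), (4, 5)) = 11.0454
d((-7, 4), (3, 0)) = 10.7703
d((-7, 5), (4, 5)) = 11.0
d((-7, 5), (3, 0)) = 11.1803
d((4, 5), (3, 0)) = 5.099

Closest pair: (-7, 4) and (-7, 5) with distance 1.0

The closest pair is (-7, 4) and (-7, 5) with Euclidean distance 1.0. For 4 points, brute-force pairwise comparison is shown above. For large n, the divide-and-conquer algorithm (sort by x, recurse on halves, check the dividing strip) achieves O(n log n).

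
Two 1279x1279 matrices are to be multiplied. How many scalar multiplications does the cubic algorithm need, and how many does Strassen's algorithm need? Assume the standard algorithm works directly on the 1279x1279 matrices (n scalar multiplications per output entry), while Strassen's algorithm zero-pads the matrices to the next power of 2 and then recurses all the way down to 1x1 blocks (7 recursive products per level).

Matrix multiplication for 1279x1279 matrices:

Strassen's algorithm requires power-of-2 dimensions. Pad 1279x1279 to 2048x2048 (next power of 2).

Standard algorithm: 1279^3 = 2092240639 multiplications
Strassen's algorithm: 7^(log2(2048)) = 7^11 = 1977326743 multiplications
Savings: 2092240639 - 1977326743 = 114913896 multiplications

Standard: 2092240639 multiplications (1279^3). Strassen: 1977326743 multiplications (7^11, after padding to 2048x2048). Strassen reduces 8 recursive multiplications to 7 at each level.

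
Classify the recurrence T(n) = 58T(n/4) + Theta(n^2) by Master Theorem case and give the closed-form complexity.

Master Theorem for T(n) = 58T(n/4) + O(n^2):

a = 58, b = 4, c = 2
log_b(a) = log_4(58) = 2.9290

Case 1: c = 2 < log_4(58) = 2.9290
T(n) = O(n^(log_4 58))

For T(n) = 58T(n/4) + O(n^2): log_4(58) = 2.9290. This is Case 1 of the Master Theorem (c < log_b(a), work dominated by leaves), giving O(n^(log_4 58)).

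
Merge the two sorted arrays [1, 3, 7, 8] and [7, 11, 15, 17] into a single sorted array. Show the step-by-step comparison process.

Merging process:

Compare 1 vs 7: take 1 from left. Merged: [1]
Compare 3 vs 7: take 3 from left. Merged: [1, 3]
Compare 7 vs 7: take 7 from left. Merged: [1, 3, 7]
Compare 8 vs 7: take 7 from right. Merged: [1, 3, 7, 7]
Compare 8 vs 11: take 8 from left. Merged: [1, 3, 7, 7, 8]
Append remaining from right: [11, 15, 17]. Merged: [1, 3, 7, 7, 8, 11, 15, 17]

Final merged array: [1, 3, 7, 7, 8, 11, 15, 17]
Total comparisons: 5

The merged array is [1, 3, 7, 7, 8, 11, 15, 17], requiring 5 comparisons. The merge step runs in O(n) time where n is the total number of elements.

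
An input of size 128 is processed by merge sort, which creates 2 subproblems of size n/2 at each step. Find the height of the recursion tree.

For divide and conquer with division factor 2:

Problem sizes at each level:
Level 0: 128
Level 1: 64
Level 2: 32
Level 3: 16
Level 4: 8
Level 5: 4
Level 6: 2
Level 7: 1

The root is level 0 and the size-1 base case is level 7 (the tree spans levels 0 through 7, i.e. 8 levels counting the root), so the depth is the number of divisions: log_2(128) = 7

The recursion tree depth is log_2(128) = 7. At each level, the problem size is divided by 2, so it takes 7 divisions to reduce to a base case of size 1. The algorithm makes 2 recursive calls at each level.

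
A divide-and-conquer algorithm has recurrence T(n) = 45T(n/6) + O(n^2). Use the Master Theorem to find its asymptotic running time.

Master Theorem for T(n) = 45T(n/6) + O(n^2):

a = 45, b = 6, c = 2
log_b(a) = log_6(45) = 2.1245

Case 1: c = 2 < log_6(45) = 2.1245
T(n) = O(n^(log_6 45))

For T(n) = 45T(n/6) + O(n^2): log_6(45) = 2.1245. This is Case 1 of the Master Theorem (c < log_b(a), work dominated by leaves), giving O(n^(log_6 45)).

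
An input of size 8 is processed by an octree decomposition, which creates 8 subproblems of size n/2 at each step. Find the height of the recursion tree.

For divide and conquer with division factor 2:

Problem sizes at each level:
Level 0: 8
Level 1: 4
Level 2: 2
Level 3: 1

The root is level 0 and the size-1 base case is level 3 (the tree spans levels 0 through 3, i.e. 4 levels counting the root), so the depth is the number of divisions: log_2(8) = 3

The recursion tree depth is log_2(8) = 3. At each level, the problem size is divided by 2, so it takes 3 divisions to reduce to a base case of size 1. The algorithm makes 8 recursive calls at each level.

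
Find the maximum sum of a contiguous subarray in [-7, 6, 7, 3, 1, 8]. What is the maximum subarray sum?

Using Kadane's algorithm on [-7, 6, 7, 3, 1, 8]:

Scanning through the array:
Position 1 (value 6): max_ending_here = 6, max_so_far = 6
Position 2 (value 7): max_ending_here = 13, max_so_far = 13
Position 3 (value 3): max_ending_here = 16, max_so_far = 16
Position 4 (value 1): max_ending_here = 17, max_so_far = 17
Position 5 (value 8): max_ending_here = 25, max_so_far = 25

Maximum subarray: [6, 7, 3, 1, 8]
Maximum sum: 25

The maximum subarray is [6, 7, 3, 1, 8] with sum 25. This subarray runs from index 1 to index 5.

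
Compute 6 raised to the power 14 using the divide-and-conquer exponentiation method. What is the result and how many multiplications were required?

Computing 6^14 by squaring (build up from 6^1; each line after the first costs one multiplication):

6^1 = 6
6^2 = (6^1)^2 = 6^2 = 36
6^3 = 6 * 6^2 = 6 * 36 = 216
6^6 = (6^3)^2 = 216^2 = 46656
6^7 = 6 * 6^6 = 6 * 46656 = 279936
6^14 = (6^7)^2 = 279936^2 = 78364164096

Result: 78364164096
Multiplications needed: 5 (5 lines after 6^1)

6^14 = 78364164096. Using exponentiation by squaring, this requires 5 multiplications. The key idea: if the exponent is even, square the half-power; if odd, multiply by the base once.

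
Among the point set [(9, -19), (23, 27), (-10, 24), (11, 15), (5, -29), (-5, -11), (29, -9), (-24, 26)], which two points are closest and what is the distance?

Computing all pairwise distances among 8 points:

d((9, -19), (23, 27)) = 48.0833
d((9, -19), (-10, 24)) = 47.0106
d((9, -19), (11, 15)) = 34.0588
d((9, -19), (5, -29)) = 10.7703 <-- minimum
d((9, -19), (-5, -11)) = 16.1245
d((9, -19), (29, -9)) = 22.3607
d((9, -19), (-24, 26)) = 55.8032
d((23, 27), (-10, 24)) = 33.1361
d((23, 27), (11, 15)) = 16.9706
d((23, 27), (5, -29)) = 58.8218
d((23, 27), (-5, -11)) = 47.2017
d((23, 27), (29, -9)) = 36.4966
d((23, 27), (-24, 26)) = 47.0106
d((-10, 24), (11, 15)) = 22.8473
d((-10, 24), (5, -29)) = 55.0818
d((-10, 24), (-5, -11)) = 35.3553
d((-10, 24), (29, -9)) = 51.0882
d((-10, 24), (-24, 26)) = 14.1421
d((11, 15), (5, -29)) = 44.4072
d((11, 15), (-5, -11)) = 30.5287
d((11, 15), (29, -9)) = 30.0
d((11, 15), (-24, 26)) = 36.6879
d((5, -29), (-5, -11)) = 20.5913
d((5, -29), (29, -9)) = 31.241
d((5, -29), (-24, 26)) = 62.1772
d((-5, -11), (29, -9)) = 34.0588
d((-5, -11), (-24, 26)) = 41.5933
d((29, -9), (-24, 26)) = 63.5138

Closest pair: (9, -19) and (5, -29) with distance 10.7703

The closest pair is (9, -19) and (5, -29) with Euclidean distance 10.7703. For 8 points, brute-force pairwise comparison is shown above. For large n, the divide-and-conquer algorithm (sort by x, recurse on halves, check the dividing strip) achieves O(n log n).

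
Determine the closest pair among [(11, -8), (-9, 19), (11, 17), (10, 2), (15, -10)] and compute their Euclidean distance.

Computing all pairwise distances among 5 points:

d((11, -8), (-9, 19)) = 33.6006
d((11, -8), (11, 17)) = 25.0
d((11, -8), (10, 2)) = 10.0499
d((11, -8), (15, -10)) = 4.4721 <-- minimum
d((-9, 19), (11, 17)) = 20.0998
d((-9, 19), (10, 2)) = 25.4951
d((-9, 19), (15, -10)) = 37.6431
d((11, 17), (10, 2)) = 15.0333
d((11, 17), (15, -10)) = 27.2947
d((10, 2), (15, -10)) = 13.0

Closest pair: (11, -8) and (15, -10) with distance 4.4721

The closest pair is (11, -8) and (15, -10) with Euclidean distance 4.4721. For 5 points, brute-force pairwise comparison is shown above. For large n, the divide-and-conquer algorithm (sort by x, recurse on halves, check the dividing strip) achieves O(n log n).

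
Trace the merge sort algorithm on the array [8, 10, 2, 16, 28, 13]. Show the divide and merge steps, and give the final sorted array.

Merge sort trace:

Split: [8, 10, 2, 16, 28, 13] -> [8, 10, 2] and [16, 28, 13]
  Split: [8, 10, 2] -> [8] and [10, 2]
    Split: [10, 2] -> [10] and [2]
    Merge: [10] + [2] -> [2, 10]
  Merge: [8] + [2, 10] -> [2, 8, 10]
  Split: [16, 28, 13] -> [16] and [28, 13]
    Split: [28, 13] -> [28] and [13]
    Merge: [28] + [13] -> [13, 28]
  Merge: [16] + [13, 28] -> [13, 16, 28]
Merge: [2, 8, 10] + [13, 16, 28] -> [2, 8, 10, 13, 16, 28]

Final sorted array: [2, 8, 10, 13, 16, 28]

The merge sort proceeds by recursively splitting the array and merging sorted halves.
After all merges, the sorted array is [2, 8, 10, 13, 16, 28].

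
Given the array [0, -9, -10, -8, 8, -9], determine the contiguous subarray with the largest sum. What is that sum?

Using Kadane's algorithm on [0, -9, -10, -8, 8, -9]:

Scanning through the array:
Position 1 (value -9): max_ending_here = -9, max_so_far = 0
Position 2 (value -10): max_ending_here = -10, max_so_far = 0
Position 3 (value -8): max_ending_here = -8, max_so_far = 0
Position 4 (value 8): max_ending_here = 8, max_so_far = 8
Position 5 (value -9): max_ending_here = -1, max_so_far = 8

Maximum subarray: [8]
Maximum sum: 8

The maximum subarray is [8] with sum 8. This subarray runs from index 4 to index 4.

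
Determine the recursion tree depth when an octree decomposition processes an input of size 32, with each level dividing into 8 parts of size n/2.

For divide and conquer with division factor 2:

Problem sizes at each level:
Level 0: 32
Level 1: 16
Level 2: 8
Level 3: 4
Level 4: 2
Level 5: 1

The root is level 0 and the size-1 base case is level 5 (the tree spans levels 0 through 5, i.e. 6 levels counting the root), so the depth is the number of divisions: log_2(32) = 5

The recursion tree depth is log_2(32) = 5. At each level, the problem size is divided by 2, so it takes 5 divisions to reduce to a base case of size 1. The algorithm makes 8 recursive calls at each level.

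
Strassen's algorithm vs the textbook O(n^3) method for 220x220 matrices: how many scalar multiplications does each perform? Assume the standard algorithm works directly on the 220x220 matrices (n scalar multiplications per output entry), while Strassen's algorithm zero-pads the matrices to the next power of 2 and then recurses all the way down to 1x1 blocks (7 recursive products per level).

Matrix multiplication for 220x220 matrices:

Strassen's algorithm requires power-of-2 dimensions. Pad 220x220 to 256x256 (next power of 2).

Standard algorithm: 220^3 = 10648000 multiplications
Strassen's algorithm: 7^(log2(256)) = 7^8 = 5764801 multiplications
Savings: 10648000 - 5764801 = 4883199 multiplications

Standard: 10648000 multiplications (220^3). Strassen: 5764801 multiplications (7^8, after padding to 256x256). Strassen reduces 8 recursive multiplications to 7 at each level.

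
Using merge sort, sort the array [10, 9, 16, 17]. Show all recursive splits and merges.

Merge sort trace:

Split: [10, 9, 16, 17] -> [10, 9] and [16, 17]
  Split: [10, 9] -> [10] and [9]
  Merge: [10] + [9] -> [9, 10]
  Split: [16, 17] -> [16] and [17]
  Merge: [16] + [17] -> [16, 17]
Merge: [9, 10] + [16, 17] -> [9, 10, 16, 17]

Final sorted array: [9, 10, 16, 17]

The merge sort proceeds by recursively splitting the array and merging sorted halves.
After all merges, the sorted array is [9, 10, 16, 17].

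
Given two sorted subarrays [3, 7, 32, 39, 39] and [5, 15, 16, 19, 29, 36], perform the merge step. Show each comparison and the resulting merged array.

Merging process:

Compare 3 vs 5: take 3 from left. Merged: [3]
Compare 7 vs 5: take 5 from right. Merged: [3, 5]
Compare 7 vs 15: take 7 from left. Merged: [3, 5, 7]
Compare 32 vs 15: take 15 from right. Merged: [3, 5, 7, 15]
Compare 32 vs 16: take 16 from right. Merged: [3, 5, 7, 15, 16]
Compare 32 vs 19: take 19 from right. Merged: [3, 5, 7, 15, 16, 19]
Compare 32 vs 29: take 29 from right. Merged: [3, 5, 7, 15, 16, 19, 29]
Compare 32 vs 36: take 32 from left. Merged: [3, 5, 7, 15, 16, 19, 29, 32]
Compare 39 vs 36: take 36 from right. Merged: [3, 5, 7, 15, 16, 19, 29, 32, 36]
Append remaining from left: [39, 39]. Merged: [3, 5, 7, 15, 16, 19, 29, 32, 36, 39, 39]

Final merged array: [3, 5, 7, 15, 16, 19, 29, 32, 36, 39, 39]
Total comparisons: 9

The merged array is [3, 5, 7, 15, 16, 19, 29, 32, 36, 39, 39], requiring 9 comparisons. The merge step runs in O(n) time where n is the total number of elements.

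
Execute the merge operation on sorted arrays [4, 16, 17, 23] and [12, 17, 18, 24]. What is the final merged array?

Merging process:

Compare 4 vs 12: take 4 from left. Merged: [4]
Compare 16 vs 12: take 12 from right. Merged: [4, 12]
Compare 16 vs 17: take 16 from left. Merged: [4, 12, 16]
Compare 17 vs 17: take 17 from left. Merged: [4, 12, 16, 17]
Compare 23 vs 17: take 17 from right. Merged: [4, 12, 16, 17, 17]
Compare 23 vs 18: take 18 from right. Merged: [4, 12, 16, 17, 17, 18]
Compare 23 vs 24: take 23 from left. Merged: [4, 12, 16, 17, 17, 18, 23]
Append remaining from right: [24]. Merged: [4, 12, 16, 17, 17, 18, 23, 24]

Final merged array: [4, 12, 16, 17, 17, 18, 23, 24]
Total comparisons: 7

The merged array is [4, 12, 16, 17, 17, 18, 23, 24], requiring 7 comparisons. The merge step runs in O(n) time where n is the total number of elements.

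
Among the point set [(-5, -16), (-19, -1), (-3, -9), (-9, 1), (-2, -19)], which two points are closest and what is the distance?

Computing all pairwise distances among 5 points:

d((-5, -16), (-19, -1)) = 20.5183
d((-5, -16), (-3, -9)) = 7.2801
d((-5, -16), (-9, 1)) = 17.4642
d((-5, -16), (-2, -19)) = 4.2426 <-- minimum
d((-19, -1), (-3, -9)) = 17.8885
d((-19, -1), (-9, 1)) = 10.198
d((-19, -1), (-2, -19)) = 24.7588
d((-3, -9), (-9, 1)) = 11.6619
d((-3, -9), (-2, -19)) = 10.0499
d((-9, 1), (-2, -19)) = 21.1896

Closest pair: (-5, -16) and (-2, -19) with distance 4.2426

The closest pair is (-5, -16) and (-2, -19) with Euclidean distance 4.2426. For 5 points, brute-force pairwise comparison is shown above. For large n, the divide-and-conquer algorithm (sort by x, recurse on halves, check the dividing strip) achieves O(n log n).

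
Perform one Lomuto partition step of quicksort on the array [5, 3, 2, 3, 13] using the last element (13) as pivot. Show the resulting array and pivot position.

Lomuto partition with pivot = 13:

Initial array: [5, 3, 2, 3, 13]

arr[0]=5 <= 13: swap with position 0, array becomes [5, 3, 2, 3, 13]
arr[1]=3 <= 13: swap with position 1, array becomes [5, 3, 2, 3, 13]
arr[2]=2 <= 13: swap with position 2, array becomes [5, 3, 2, 3, 13]
arr[3]=3 <= 13: swap with position 3, array becomes [5, 3, 2, 3, 13]

Place pivot at position 4: [5, 3, 2, 3, 13]
Pivot position: 4

After partitioning with pivot 13, the array becomes [5, 3, 2, 3, 13]. The pivot is placed at index 4. All elements to the left of the pivot are <= 13, and all elements to the right are > 13.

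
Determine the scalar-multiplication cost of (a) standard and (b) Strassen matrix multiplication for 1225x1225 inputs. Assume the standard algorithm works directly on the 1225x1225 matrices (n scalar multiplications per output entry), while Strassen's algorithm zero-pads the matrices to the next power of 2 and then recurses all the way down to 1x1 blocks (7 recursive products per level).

Matrix multiplication for 1225x1225 matrices:

Strassen's algorithm requires power-of-2 dimensions. Pad 1225x1225 to 2048x2048 (next power of 2).

Standard algorithm: 1225^3 = 1838265625 multiplications
Strassen's algorithm: 7^(log2(2048)) = 7^11 = 1977326743 multiplications
Difference: 1838265625 - 1977326743 = -139061118 (Strassen uses MORE here due to padding overhead — for small or just-over-power-of-2 n, padding can outweigh the per-level savings)

Standard: 1838265625 multiplications (1225^3). Strassen: 1977326743 multiplications (7^11, after padding to 2048x2048). Strassen reduces 8 recursive multiplications to 7 at each level.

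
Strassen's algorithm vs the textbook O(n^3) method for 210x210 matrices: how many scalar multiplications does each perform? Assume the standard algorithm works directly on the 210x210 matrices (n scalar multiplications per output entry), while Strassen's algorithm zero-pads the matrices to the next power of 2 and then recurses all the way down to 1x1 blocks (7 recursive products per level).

Matrix multiplication for 210x210 matrices:

Strassen's algorithm requires power-of-2 dimensions. Pad 210x210 to 256x256 (next power of 2).

Standard algorithm: 210^3 = 9261000 multiplications
Strassen's algorithm: 7^(log2(256)) = 7^8 = 5764801 multiplications
Savings: 9261000 - 5764801 = 3496199 multiplications

Standard: 9261000 multiplications (210^3). Strassen: 5764801 multiplications (7^8, after padding to 256x256). Strassen reduces 8 recursive multiplications to 7 at each level.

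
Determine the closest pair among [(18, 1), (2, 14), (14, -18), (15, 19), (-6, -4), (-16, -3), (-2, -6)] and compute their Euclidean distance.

Computing all pairwise distances among 7 points:

d((18, 1), (2, 14)) = 20.6155
d((18, 1), (14, -18)) = 19.4165
d((18, 1), (15, 19)) = 18.2483
d((18, 1), (-6, -4)) = 24.5153
d((18, 1), (-16, -3)) = 34.2345
d((18, 1), (-2, -6)) = 21.1896
d((2, 14), (14, -18)) = 34.176
d((2, 14), (15, 19)) = 13.9284
d((2, 14), (-6, -4)) = 19.6977
d((2, 14), (-16, -3)) = 24.7588
d((2, 14), (-2, -6)) = 20.3961
d((14, -18), (15, 19)) = 37.0135
d((14, -18), (-6, -4)) = 24.4131
d((14, -18), (-16, -3)) = 33.541
d((14, -18), (-2, -6)) = 20.0
d((15, 19), (-6, -4)) = 31.1448
d((15, 19), (-16, -3)) = 38.0132
d((15, 19), (-2, -6)) = 30.2324
d((-6, -4), (-16, -3)) = 10.0499
d((-6, -4), (-2, -6)) = 4.4721 <-- minimum
d((-16, -3), (-2, -6)) = 14.3178

Closest pair: (-6, -4) and (-2, -6) with distance 4.4721

The closest pair is (-6, -4) and (-2, -6) with Euclidean distance 4.4721. For 7 points, brute-force pairwise comparison is shown above. For large n, the divide-and-conquer algorithm (sort by x, recurse on halves, check the dividing strip) achieves O(n log n).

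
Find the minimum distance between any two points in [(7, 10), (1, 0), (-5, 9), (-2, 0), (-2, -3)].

Computing all pairwise distances among 5 points:

d((7, 10), (1, 0)) = 11.6619
d((7, 10), (-5, 9)) = 12.0416
d((7, 10), (-2, 0)) = 13.4536
d((7, 10), (-2, -3)) = 15.8114
d((1, 0), (-5, 9)) = 10.8167
d((1, 0), (-2, 0)) = 3.0 <-- minimum
d((1, 0), (-2, -3)) = 4.2426
d((-5, 9), (-2, 0)) = 9.4868
d((-5, 9), (-2, -3)) = 12.3693
d((-2, 0), (-2, -3)) = 3.0 <-- minimum

Minimum distance: 3.0 (tie among 2 pairs: (1, 0) and (-2, 0); (-2, 0) and (-2, -3))

The minimum Euclidean distance is 3.0. There is a tie: 2 pairs achieve this minimum — (1, 0) and (-2, 0); (-2, 0) and (-2, -3). Any of these is a valid closest pair. For 5 points, brute-force pairwise comparison is shown above. For large n, the divide-and-conquer algorithm (sort by x, recurse on halves, check the dividing strip) achieves O(n log n).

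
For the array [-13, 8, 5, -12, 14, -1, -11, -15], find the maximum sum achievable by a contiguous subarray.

Using Kadane's algorithm on [-13, 8, 5, -12, 14, -1, -11, -15]:

Scanning through the array:
Position 1 (value 8): max_ending_here = 8, max_so_far = 8
Position 2 (value 5): max_ending_here = 13, max_so_far = 13
Position 3 (value -12): max_ending_here = 1, max_so_far = 13
Position 4 (value 14): max_ending_here = 15, max_so_far = 15
Position 5 (value -1): max_ending_here = 14, max_so_far = 15
Position 6 (value -11): max_ending_here = 3, max_so_far = 15
Position 7 (value -15): max_ending_here = -12, max_so_far = 15

Maximum subarray: [8, 5, -12, 14]
Maximum sum: 15

The maximum subarray is [8, 5, -12, 14] with sum 15. This subarray runs from index 1 to index 4.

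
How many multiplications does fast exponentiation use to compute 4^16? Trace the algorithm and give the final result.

Computing 4^16 by squaring (build up from 4^1; each line after the first costs one multiplication):

4^1 = 4
4^2 = (4^1)^2 = 4^2 = 16
4^4 = (4^2)^2 = 16^2 = 256
4^8 = (4^4)^2 = 256^2 = 65536
4^16 = (4^8)^2 = 65536^2 = 4294967296

Result: 4294967296
Multiplications needed: 4 (4 lines after 4^1)

4^16 = 4294967296. Using exponentiation by squaring, this requires 4 multiplications. The key idea: if the exponent is even, square the half-power; if odd, multiply by the base once.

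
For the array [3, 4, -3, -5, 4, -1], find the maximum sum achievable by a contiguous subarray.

Using Kadane's algorithm on [3, 4, -3, -5, 4, -1]:

Scanning through the array:
Position 1 (value 4): max_ending_here = 7, max_so_far = 7
Position 2 (value -3): max_ending_here = 4, max_so_far = 7
Position 3 (value -5): max_ending_here = -1, max_so_far = 7
Position 4 (value 4): max_ending_here = 4, max_so_far = 7
Position 5 (value -1): max_ending_here = 3, max_so_far = 7

Maximum subarray: [3, 4]
Maximum sum: 7

The maximum subarray is [3, 4] with sum 7. This subarray runs from index 0 to index 1.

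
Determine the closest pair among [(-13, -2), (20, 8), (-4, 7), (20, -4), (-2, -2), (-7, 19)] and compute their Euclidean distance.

Computing all pairwise distances among 6 points:

d((-13, -2), (20, 8)) = 34.4819
d((-13, -2), (-4, 7)) = 12.7279
d((-13, -2), (20, -4)) = 33.0606
d((-13, -2), (-2, -2)) = 11.0
d((-13, -2), (-7, 19)) = 21.8403
d((20, 8), (-4, 7)) = 24.0208
d((20, 8), (20, -4)) = 12.0
d((20, 8), (-2, -2)) = 24.1661
d((20, 8), (-7, 19)) = 29.1548
d((-4, 7), (20, -4)) = 26.4008
d((-4, 7), (-2, -2)) = 9.2195 <-- minimum
d((-4, 7), (-7, 19)) = 12.3693
d((20, -4), (-2, -2)) = 22.0907
d((20, -4), (-7, 19)) = 35.4683
d((-2, -2), (-7, 19)) = 21.587

Closest pair: (-4, 7) and (-2, -2) with distance 9.2195

The closest pair is (-4, 7) and (-2, -2) with Euclidean distance 9.2195. For 6 points, brute-force pairwise comparison is shown above. For large n, the divide-and-conquer algorithm (sort by x, recurse on halves, check the dividing strip) achieves O(n log n).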